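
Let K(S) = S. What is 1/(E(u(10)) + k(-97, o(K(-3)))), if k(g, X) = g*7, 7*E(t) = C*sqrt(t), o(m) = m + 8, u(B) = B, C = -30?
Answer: -33271/22582009 + 210*sqrt(10)/22582009 ≈ -0.0014439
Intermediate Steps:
o(m) = 8 + m
E(t) = -30*sqrt(t)/7 (E(t) = (-30*sqrt(t))/7 = -30*sqrt(t)/7)
k(g, X) = 7*g
1/(E(u(10)) + k(-97, o(K(-3)))) = 1/(-30*sqrt(10)/7 + 7*(-97)) = 1/(-30*sqrt(10)/7 - 679) = 1/(-679 - 30*sqrt(10)/7)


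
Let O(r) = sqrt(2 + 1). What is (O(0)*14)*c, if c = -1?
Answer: -14*sqrt(3) ≈ -24.249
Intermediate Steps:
O(r) = sqrt(3)
(O(0)*14)*c = (sqrt(3)*14)*(-1) = (14*sqrt(3))*(-1) = -14*sqrt(3)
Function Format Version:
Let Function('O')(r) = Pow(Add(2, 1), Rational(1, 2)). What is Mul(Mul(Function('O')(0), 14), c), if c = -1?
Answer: Mul(-14, Pow(3, Rational(1, 2))) ≈ -24.249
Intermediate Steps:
Function('O')(r) = Pow(3, Rational(1, 2))
Mul(Mul(Function('O')(0), 14), c) = Mul(Mul(Pow(3, Rational(1, 2)), 14), -1) = Mul(Mul(14, Pow(3, Rational(1, 2))), -1) = Mul(-14, Pow(3, Rational(1, 2)))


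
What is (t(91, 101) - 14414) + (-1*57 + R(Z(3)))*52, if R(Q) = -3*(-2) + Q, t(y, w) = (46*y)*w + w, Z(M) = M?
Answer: 405977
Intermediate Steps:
t(y, w) = w + 46*w*y (t(y, w) = 46*w*y + w = w + 46*w*y)
R(Q) = 6 + Q
(t(91, 101) - 14414) + (-1*57 + R(Z(3)))*52 = (101*(1 + 46*91) - 14414) + (-1*57 + (6 + 3))*52 = (101*(1 + 4186) - 14414) + (-57 + 9)*52 = (101*4187 - 14414) - 48*52 = (422887 - 14414) - 2496 = 408473 - 2496 = 405977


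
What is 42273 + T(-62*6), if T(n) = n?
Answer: 41901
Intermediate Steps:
42273 + T(-62*6) = 42273 - 62*6 = 42273 - 372 = 41901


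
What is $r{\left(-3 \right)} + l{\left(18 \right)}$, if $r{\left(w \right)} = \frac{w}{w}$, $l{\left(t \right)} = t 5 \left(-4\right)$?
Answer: $-359$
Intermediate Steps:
$l{\left(t \right)} = - 20 t$ ($l{\left(t \right)} = 5 t \left(-4\right) = - 20 t$)
$r{\left(w \right)} = 1$
$r{\left(-3 \right)} + l{\left(18 \right)} = 1 - 360 = -359$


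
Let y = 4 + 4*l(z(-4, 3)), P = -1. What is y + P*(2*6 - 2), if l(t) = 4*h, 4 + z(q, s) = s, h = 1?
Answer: 10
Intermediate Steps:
z(q, s) = -4 + s
l(t) = 4 (l(t) = 4*1 = 4)
y = 20 (y = 4 + 4*4 = 4 + 16 = 20)
y + P*(2*6 - 2) = 20 - (2*6 - 2) = 20 - (12 - 2) = 20 - 1*10 = 20 - 10 = 10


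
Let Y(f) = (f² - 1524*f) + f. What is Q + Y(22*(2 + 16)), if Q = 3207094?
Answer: 2760802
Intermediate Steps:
Y(f) = f² - 1523*f
Q + Y(22*(2 + 16)) = 3207094 + (22*(2 + 16))*(-1523 + 22*(2 + 16)) = 3207094 + (22*18)*(-1523 + 22*18) = 3207094 + 396*(-1523 + 396) = 3207094 + 396*(-1127) = 3207094 - 446292 = 2760802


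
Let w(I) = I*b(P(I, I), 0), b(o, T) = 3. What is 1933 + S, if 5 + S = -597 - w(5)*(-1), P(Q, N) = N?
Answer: 1346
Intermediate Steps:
w(I) = 3*I (w(I) = I*3 = 3*I)
S = -587 (S = -5 + (-597 - 3*5*(-1)) = -5 + (-597 - 15*(-1)) = -5 + (-597 - 1*(-15)) = -5 + (-597 + 15) = -5 - 582 = -587)
1933 + S = 1933 - 587 = 1346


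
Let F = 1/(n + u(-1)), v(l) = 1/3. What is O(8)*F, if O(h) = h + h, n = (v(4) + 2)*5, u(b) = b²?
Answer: 24/19 ≈ 1.2632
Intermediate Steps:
v(l) = ⅓
n = 35/3 (n = (⅓ + 2)*5 = (7/3)*5 = 35/3 ≈ 11.667)
O(h) = 2*h
F = 3/38 (F = 1/(35/3 + (-1)²) = 1/(35/3 + 1) = 1/(38/3) = 3/38 ≈ 0.078947)
O(8)*F = (2*8)*(3/38) = 16*(3/38) = 24/19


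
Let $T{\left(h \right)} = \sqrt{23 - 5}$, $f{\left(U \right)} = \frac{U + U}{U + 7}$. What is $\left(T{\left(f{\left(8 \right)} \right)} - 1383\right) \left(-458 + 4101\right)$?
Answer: $-5038269 + 10929 \sqrt{2} \approx -5.0228 \cdot 10^{6}$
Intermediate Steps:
$f{\left(U \right)} = \frac{2 U}{7 + U}$
$T{\left(h \right)} = 3 \sqrt{2}$ ($T{\left(h \right)} = \sqrt{18} = 3 \sqrt{2}$)
$\left(T{\left(f{\left(8 \right)} \right)} - 1383\right) \left(-458 + 4101\right) = \left(3 \sqrt{2} - 1383\right) \left(-458 + 4101\right) = \left(-1383 + 3 \sqrt{2}\right) 3643 = -5038269 + 10929 \sqrt{2}$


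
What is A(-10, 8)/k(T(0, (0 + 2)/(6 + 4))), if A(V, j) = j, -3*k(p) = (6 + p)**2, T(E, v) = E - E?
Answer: -2/3 ≈ -0.66667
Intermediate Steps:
T(E, v) = 0
k(p) = -(6 + p)**2/3
A(-10, 8)/k(T(0, (0 + 2)/(6 + 4))) = 8/((-(6 + 0)**2/3)) = 8/((-1/3*6**2)) = 8/((-1/3*36)) = 8/(-12) = 8*(-1/12) = -2/3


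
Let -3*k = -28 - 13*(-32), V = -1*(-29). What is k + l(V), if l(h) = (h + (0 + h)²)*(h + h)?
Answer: 150992/3 ≈ 50331.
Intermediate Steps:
V = 29
k = -388/3 (k = -(-28 - 13*(-32))/3 = -(-28 + 416)/3 = -⅓*388 = -388/3 ≈ -129.33)
l(h) = 2*h*(h + h²) (l(h) = (h + h²)*(2*h) = 2*h*(h + h²))
k + l(V) = -388/3 + 2*29²*(1 + 29) = -388/3 + 2*841*30 = -388/3 + 50460 = 150992/3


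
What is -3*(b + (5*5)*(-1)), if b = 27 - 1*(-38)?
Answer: -120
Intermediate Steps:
b = 65 (b = 27 + 38 = 65)
-3*(b + (5*5)*(-1)) = -3*(65 + (5*5)*(-1)) = -3*(65 + 25*(-1)) = -3*(65 - 25) = -3*40 = -120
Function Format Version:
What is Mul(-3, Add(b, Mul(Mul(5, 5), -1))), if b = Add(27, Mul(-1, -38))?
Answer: -120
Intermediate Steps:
b = 65 (b = Add(27, 38) = 65)
Mul(-3, Add(b, Mul(Mul(5, 5), -1))) = Mul(-3, Add(65, Mul(Mul(5, 5), -1))) = Mul(-3, Add(65, Mul(25, -1))) = Mul(-3, Add(65, -25)) = Mul(-3, 40) = -120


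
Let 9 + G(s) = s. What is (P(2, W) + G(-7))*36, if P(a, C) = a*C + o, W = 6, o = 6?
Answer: 72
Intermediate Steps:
G(s) = -9 + s
P(a, C) = 6 + C*a (P(a, C) = a*C + 6 = C*a + 6 = 6 + C*a)
(P(2, W) + G(-7))*36 = ((6 + 6*2) + (-9 - 7))*36 = ((6 + 12) - 16)*36 = (18 - 16)*36 = 2*36 = 72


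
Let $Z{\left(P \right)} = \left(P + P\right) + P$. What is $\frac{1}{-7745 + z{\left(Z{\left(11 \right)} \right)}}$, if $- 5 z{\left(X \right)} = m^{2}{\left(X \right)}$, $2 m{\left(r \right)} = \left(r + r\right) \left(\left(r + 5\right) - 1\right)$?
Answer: $- \frac{5}{1529566} \approx -3.2689 \cdot 10^{-6}$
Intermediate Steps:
$Z{\left(P \right)} = 3 P$ ($Z{\left(P \right)} = 2 P + P = 3 P$)
$m{\left(r \right)} = r \left(4 + r\right)$ ($m{\left(r \right)} = \frac{\left(r + r\right) \left(\left(r + 5\right) - 1\right)}{2} = \frac{2 r \left(\left(5 + r\right) - 1\right)}{2} = \frac{2 r \left(4 + r\right)}{2} = r \left(4 + r\right)$)
$z{\left(X \right)} = - \frac{X^{2} \left(4 + X\right)^{2}}{5}$ ($z{\left(X \right)} = - \frac{\left(X \left(4 + X\right)\right)^{2}}{5} = - \frac{X^{2} \left(4 + X\right)^{2}}{5}$)
$\frac{1}{-7745 + z{\left(Z{\left(11 \right)} \right)}} = \frac{1}{-7745 - \frac{\left(3 \cdot 11\right)^{2} \left(4 + 3 \cdot 11\right)^{2}}{5}} = \frac{1}{-7745 - \frac{33^{2} \left(4 + 33\right)^{2}}{5}} = \frac{1}{-7745 - \frac{1089 \cdot 37^{2}}{5}} = \frac{1}{-7745 - \frac{1089}{5} \cdot 1369} = \frac{1}{-7745 - \frac{1490841}{5}} = \frac{1}{- \frac{1529566}{5}} = - \frac{5}{1529566}$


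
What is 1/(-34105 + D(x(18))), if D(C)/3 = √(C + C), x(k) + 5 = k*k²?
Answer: -34105/1163046139 - 3*√11654/1163046139 ≈ -2.9602e-5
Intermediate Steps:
x(k) = -5 + k³ (x(k) = -5 + k*k² = -5 + k³)
D(C) = 3*√2*√C (D(C) = 3*√(C + C) = 3*√(2*C) = 3*(√2*√C) = 3*√2*√C)
1/(-34105 + D(x(18))) = 1/(-34105 + 3*√2*√(-5 + 18³)) = 1/(-34105 + 3*√2*√(-5 + 5832)) = 1/(-34105 + 3*√2*√5827) = 1/(-34105 + 3*√11654)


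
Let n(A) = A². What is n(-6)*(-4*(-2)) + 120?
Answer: 408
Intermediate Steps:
n(-6)*(-4*(-2)) + 120 = (-6)²*(-4*(-2)) + 120 = 36*8 + 120 = 288 + 120 = 408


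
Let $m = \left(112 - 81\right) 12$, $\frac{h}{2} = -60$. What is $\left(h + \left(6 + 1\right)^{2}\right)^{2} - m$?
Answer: $4669$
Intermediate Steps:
$h = -120$ ($h = 2 \left(-60\right) = -120$)
$m = 372$ ($m = 31 \cdot 12 = 372$)
$\left(h + \left(6 + 1\right)^{2}\right)^{2} - m = \left(-120 + \left(6 + 1\right)^{2}\right)^{2} - 372 = \left(-120 + 7^{2}\right)^{2} - 372 = \left(-120 + 49\right)^{2} - 372 = \left(-71\right)^{2} - 372 = 5041 - 372 = 4669$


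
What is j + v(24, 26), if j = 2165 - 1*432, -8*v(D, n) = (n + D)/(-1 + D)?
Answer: 159411/92 ≈ 1732.7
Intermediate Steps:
v(D, n) = -(D + n)/(8*(-1 + D)) (v(D, n) = -(n + D)/(8*(-1 + D)) = -(D + n)/(8*(-1 + D)))
j = 1733 (j = 2165 - 432 = 1733)
j + v(24, 26) = 1733 + (-1*24 - 1*26)/(8*(-1 + 24)) = 1733 + (⅛)*(-24 - 26)/23 = 1733 + (⅛)*(1/23)*(-50) = 1733 - 25/92 = 159411/92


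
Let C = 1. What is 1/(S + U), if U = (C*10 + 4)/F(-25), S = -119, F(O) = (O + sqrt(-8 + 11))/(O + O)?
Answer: -4037/366653 - 50*sqrt(3)/366653 ≈ -0.011247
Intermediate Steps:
F(O) = (O + sqrt(3))/(2*O) (F(O) = (O + sqrt(3))/((2*O)) = (O + sqrt(3))*(1/(2*O)) = (O + sqrt(3))/(2*O))
U = 14/(1/2 - sqrt(3)/50) (U = (1*10 + 4)/(((1/2)*(-25 + sqrt(3))/(-25))) = (10 + 4)/(((1/2)*(-1/25)*(-25 + sqrt(3)))) = 14/(1/2 - sqrt(3)/50) ≈ 30.084)
1/(S + U) = 1/(-119 + (8750/311 + 350*sqrt(3)/311)) = 1/(-28259/311 + 350*sqrt(3)/311)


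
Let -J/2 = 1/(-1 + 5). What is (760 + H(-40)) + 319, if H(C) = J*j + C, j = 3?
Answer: 2075/2 ≈ 1037.5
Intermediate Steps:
J = -½ (J = -2/(-1 + 5) = -2/4 = -2*¼ = -½ ≈ -0.50000)
H(C) = -3/2 + C (H(C) = -½*3 + C = -3/2 + C)
(760 + H(-40)) + 319 = (760 + (-3/2 - 40)) + 319 = (760 - 83/2) + 319 = 1437/2 + 319 = 2075/2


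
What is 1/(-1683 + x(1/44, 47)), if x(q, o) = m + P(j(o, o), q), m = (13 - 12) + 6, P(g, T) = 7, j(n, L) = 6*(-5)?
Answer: -1/1669 ≈ -0.00059916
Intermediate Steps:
j(n, L) = -30
m = 7 (m = 1 + 6 = 7)
x(q, o) = 14 (x(q, o) = 7 + 7 = 14)
1/(-1683 + x(1/44, 47)) = 1/(-1683 + 14) = 1/(-1669) = -1/1669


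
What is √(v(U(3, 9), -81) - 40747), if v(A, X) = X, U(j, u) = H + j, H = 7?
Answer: 2*I*√10207 ≈ 202.06*I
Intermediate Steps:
U(j, u) = 7 + j
√(v(U(3, 9), -81) - 40747) = √(-81 - 40747) = √(-40828) = 2*I*√10207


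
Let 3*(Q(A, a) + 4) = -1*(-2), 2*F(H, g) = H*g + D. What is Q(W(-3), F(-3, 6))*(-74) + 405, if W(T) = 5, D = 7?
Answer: 1955/3 ≈ 651.67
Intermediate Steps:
F(H, g) = 7/2 + H*g/2 (F(H, g) = (H*g + 7)/2 = (7 + H*g)/2 = 7/2 + H*g/2)
Q(A, a) = -10/3 (Q(A, a) = -4 + (-1*(-2))/3 = -4 + (⅓)*2 = -4 + ⅔ = -10/3)
Q(W(-3), F(-3, 6))*(-74) + 405 = -10/3*(-74) + 405 = 740/3 + 405 = 1955/3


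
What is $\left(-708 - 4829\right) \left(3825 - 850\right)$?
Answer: $-16472575$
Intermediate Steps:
$\left(-708 - 4829\right) \left(3825 - 850\right) = \left(-5537\right) 2975 = -16472575$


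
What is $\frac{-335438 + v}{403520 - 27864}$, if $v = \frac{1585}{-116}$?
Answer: $- \frac{38912393}{43576096} \approx -0.89298$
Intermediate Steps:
$v = - \frac{1585}{116}$ ($v = 1585 \left(- \frac{1}{116}\right) = - \frac{1585}{116} \approx -13.664$)
$\frac{-335438 + v}{403520 - 27864} = \frac{-335438 - \frac{1585}{116}}{403520 - 27864} = - \frac{38912393}{116 \cdot 375656} = \left(- \frac{38912393}{116}\right) \frac{1}{375656} = - \frac{38912393}{43576096}$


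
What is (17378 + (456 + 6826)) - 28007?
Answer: -3347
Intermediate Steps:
(17378 + (456 + 6826)) - 28007 = (17378 + 7282) - 28007 = 24660 - 28007 = -3347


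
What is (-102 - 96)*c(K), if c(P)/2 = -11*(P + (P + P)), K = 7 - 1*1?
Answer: 78408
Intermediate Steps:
K = 6 (K = 7 - 1 = 6)
c(P) = -66*P (c(P) = 2*(-11*(P + (P + P))) = 2*(-11*(P + 2*P)) = 2*(-33*P) = -66*P)
(-102 - 96)*c(K) = (-102 - 96)*(-66*6) = -198*(-396) = 78408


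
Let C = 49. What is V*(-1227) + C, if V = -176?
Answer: 216001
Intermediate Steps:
V*(-1227) + C = -176*(-1227) + 49 = 215952 + 49 = 216001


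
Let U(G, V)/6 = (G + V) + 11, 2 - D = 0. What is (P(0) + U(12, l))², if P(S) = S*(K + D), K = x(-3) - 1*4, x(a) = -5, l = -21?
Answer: 144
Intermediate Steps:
D = 2 (D = 2 - 1*0 = 2 + 0 = 2)
U(G, V) = 66 + 6*G + 6*V (U(G, V) = 6*((G + V) + 11) = 6*(11 + G + V) = 66 + 6*G + 6*V)
K = -9 (K = -5 - 1*4 = -5 - 4 = -9)
P(S) = -7*S (P(S) = S*(-9 + 2) = S*(-7) = -7*S)
(P(0) + U(12, l))² = (-7*0 + (66 + 6*12 + 6*(-21)))² = (0 + (66 + 72 - 126))² = (0 + 12)² = 12² = 144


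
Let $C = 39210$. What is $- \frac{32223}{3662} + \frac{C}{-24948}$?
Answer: $- \frac{39478601}{3806649} \approx -10.371$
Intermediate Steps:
$- \frac{32223}{3662} + \frac{C}{-24948} = - \frac{32223}{3662} + \frac{39210}{-24948} = \left(-32223\right) \frac{1}{3662} + 39210 \left(- \frac{1}{24948}\right) = - \frac{32223}{3662} - \frac{6535}{4158} = - \frac{39478601}{3806649}$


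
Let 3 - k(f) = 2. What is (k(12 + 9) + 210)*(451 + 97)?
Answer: 115628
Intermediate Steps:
k(f) = 1 (k(f) = 3 - 1*2 = 3 - 2 = 1)
(k(12 + 9) + 210)*(451 + 97) = (1 + 210)*(451 + 97) = 211*548 = 115628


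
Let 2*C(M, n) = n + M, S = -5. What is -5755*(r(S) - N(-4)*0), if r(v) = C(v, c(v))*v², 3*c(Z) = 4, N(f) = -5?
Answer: 1582625/6 ≈ 2.6377e+5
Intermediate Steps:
c(Z) = 4/3 (c(Z) = (⅓)*4 = 4/3)
C(M, n) = M/2 + n/2 (C(M, n) = (n + M)/2 = (M + n)/2 = M/2 + n/2)
r(v) = v²*(⅔ + v/2) (r(v) = (v/2 + (½)*(4/3))*v² = (v/2 + ⅔)*v² = (⅔ + v/2)*v² = v²*(⅔ + v/2))
-5755*(r(S) - N(-4)*0) = -5755*((⅙)*(-5)²*(4 + 3*(-5)) - (-5)*0) = -5755*((⅙)*25*(4 - 15) - 1*0) = -5755*((⅙)*25*(-11) + 0) = -5755*(-275/6 + 0) = -5755*(-275/6) = 1582625/6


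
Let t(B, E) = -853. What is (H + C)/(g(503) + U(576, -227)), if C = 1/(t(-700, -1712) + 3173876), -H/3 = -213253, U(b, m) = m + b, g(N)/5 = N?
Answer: 1014985010729/4543768936 ≈ 223.38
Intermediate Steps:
g(N) = 5*N
U(b, m) = b + m
H = 639759 (H = -3*(-213253) = 639759)
C = 1/3173023 (C = 1/(-853 + 3173876) = 1/3173023 ≈ 3.1516e-7)
(H + C)/(g(503) + U(576, -227)) = (639759 + 1/3173023)/(5*503 + (576 - 227)) = 2029970021458/(3173023*(2515 + 349)) = (2029970021458/3173023)/2864 = (2029970021458/3173023)*(1/2864) = 1014985010729/4543768936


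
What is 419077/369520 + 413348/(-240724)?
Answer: -12964615303/22238083120 ≈ -0.58299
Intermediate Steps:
419077/369520 + 413348/(-240724) = 419077*(1/369520) + 413348*(-1/240724) = 419077/369520 - 103337/60181 = -12964615303/22238083120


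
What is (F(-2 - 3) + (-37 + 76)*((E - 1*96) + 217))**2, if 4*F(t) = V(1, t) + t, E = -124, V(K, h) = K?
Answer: 13924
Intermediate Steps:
F(t) = 1/4 + t/4 (F(t) = (1 + t)/4 = 1/4 + t/4)
(F(-2 - 3) + (-37 + 76)*((E - 1*96) + 217))**2 = ((1/4 + (-2 - 3)/4) + (-37 + 76)*((-124 - 1*96) + 217))**2 = ((1/4 + (1/4)*(-5)) + 39*((-124 - 96) + 217))**2 = ((1/4 - 5/4) + 39*(-220 + 217))**2 = (-1 + 39*(-3))**2 = (-1 - 117)**2 = (-118)**2 = 13924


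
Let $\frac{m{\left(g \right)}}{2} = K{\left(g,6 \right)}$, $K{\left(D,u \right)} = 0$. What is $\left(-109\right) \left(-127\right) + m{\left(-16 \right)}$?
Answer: $13843$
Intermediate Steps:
$m{\left(g \right)} = 0$ ($m{\left(g \right)} = 2 \cdot 0 = 0$)
$\left(-109\right) \left(-127\right) + m{\left(-16 \right)} = \left(-109\right) \left(-127\right) + 0 = 13843 + 0 = 13843$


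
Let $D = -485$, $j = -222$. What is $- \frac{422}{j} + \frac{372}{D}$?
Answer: $\frac{61043}{53835} \approx 1.1339$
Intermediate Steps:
$- \frac{422}{j} + \frac{372}{D} = - \frac{422}{-222} + \frac{372}{-485} = \left(-422\right) \left(- \frac{1}{222}\right) + 372 \left(- \frac{1}{485}\right) = \frac{211}{111} - \frac{372}{485} = \frac{61043}{53835}$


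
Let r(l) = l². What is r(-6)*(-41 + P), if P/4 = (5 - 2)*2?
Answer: -612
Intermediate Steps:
P = 24 (P = 4*((5 - 2)*2) = 4*(3*2) = 4*6 = 24)
r(-6)*(-41 + P) = (-6)²*(-41 + 24) = 36*(-17) = -612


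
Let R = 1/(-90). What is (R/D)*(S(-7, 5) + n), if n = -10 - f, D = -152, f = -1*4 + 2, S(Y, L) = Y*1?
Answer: -1/912 ≈ -0.0010965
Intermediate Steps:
S(Y, L) = Y
f = -2 (f = -4 + 2 = -2)
R = -1/90 ≈ -0.011111
n = -8 (n = -10 - 1*(-2) = -10 + 2 = -8)
(R/D)*(S(-7, 5) + n) = (-1/90/(-152))*(-7 - 8) = -1/90*(-1/152)*(-15) = (1/13680)*(-15) = -1/912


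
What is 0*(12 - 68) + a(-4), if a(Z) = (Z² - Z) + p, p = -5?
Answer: 15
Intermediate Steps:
a(Z) = -5 + Z² - Z (a(Z) = (Z² - Z) - 5 = -5 + Z² - Z)
0*(12 - 68) + a(-4) = 0*(12 - 68) + (-5 + (-4)² - 1*(-4)) = 0*(-56) + (-5 + 16 + 4) = 0 + 15 = 15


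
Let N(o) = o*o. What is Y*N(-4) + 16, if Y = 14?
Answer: 240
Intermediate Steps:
N(o) = o**2
Y*N(-4) + 16 = 14*(-4)**2 + 16 = 14*16 + 16 = 224 + 16 = 240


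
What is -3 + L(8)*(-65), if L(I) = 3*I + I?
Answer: -2083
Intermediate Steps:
L(I) = 4*I
-3 + L(8)*(-65) = -3 + (4*8)*(-65) = -3 + 32*(-65) = -3 - 2080 = -2083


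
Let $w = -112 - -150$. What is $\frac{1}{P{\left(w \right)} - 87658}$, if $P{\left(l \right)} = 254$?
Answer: $- \frac{1}{87404} \approx -1.1441 \cdot 10^{-5}$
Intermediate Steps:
$w = 38$ ($w = -112 + 150 = 38$)
$\frac{1}{P{\left(w \right)} - 87658} = \frac{1}{254 - 87658} = \frac{1}{-87404} = - \frac{1}{87404}$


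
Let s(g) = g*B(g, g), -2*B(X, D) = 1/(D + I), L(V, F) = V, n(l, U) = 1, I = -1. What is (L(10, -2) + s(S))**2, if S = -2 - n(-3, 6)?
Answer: 5929/64 ≈ 92.641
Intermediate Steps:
S = -3 (S = -2 - 1*1 = -2 - 1 = -3)
B(X, D) = -1/(2*(-1 + D)) (B(X, D) = -1/(2*(D - 1)) = -1/(2*(-1 + D)))
s(g) = -g/(-2 + 2*g) (s(g) = g*(-1/(-2 + 2*g)) = -g/(-2 + 2*g))
(L(10, -2) + s(S))**2 = (10 - 1*(-3)/(-2 + 2*(-3)))**2 = (10 - 1*(-3)/(-2 - 6))**2 = (10 - 1*(-3)/(-8))**2 = (10 - 1*(-3)*(-1/8))**2 = (10 - 3/8)**2 = (77/8)**2 = 5929/64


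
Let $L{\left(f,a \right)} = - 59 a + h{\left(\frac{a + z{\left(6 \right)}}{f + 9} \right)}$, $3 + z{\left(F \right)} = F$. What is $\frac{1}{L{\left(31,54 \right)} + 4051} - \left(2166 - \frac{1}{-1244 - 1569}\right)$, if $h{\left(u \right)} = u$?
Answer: $- \frac{211163567543}{97490141} \approx -2166.0$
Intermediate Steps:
$z{\left(F \right)} = -3 + F$
$L{\left(f,a \right)} = - 59 a + \frac{3 + a}{9 + f}$ ($L{\left(f,a \right)} = - 59 a + \frac{a + \left(-3 + 6\right)}{f + 9} = - 59 a + \frac{a + 3}{9 + f} = - 59 a + \frac{3 + a}{9 + f}$)
$\frac{1}{L{\left(31,54 \right)} + 4051} - \left(2166 - \frac{1}{-1244 - 1569}\right) = \frac{1}{\frac{3 + 54 - 3186 \left(9 + 31\right)}{9 + 31} + 4051} - \left(2166 - \frac{1}{-1244 - 1569}\right) = \frac{1}{\frac{3 + 54 - 3186 \cdot 40}{40} + 4051} - \left(2166 - \frac{1}{-2813}\right) = \frac{1}{\frac{3 + 54 - 127440}{40} + 4051} - \left(2166 - - \frac{1}{2813}\right) = \frac{1}{\frac{1}{40} \left(-127383\right) + 4051} - \left(2166 + \frac{1}{2813}\right) = \frac{1}{- \frac{127383}{40} + 4051} - \frac{6092959}{2813} = \frac{1}{\frac{34657}{40}} - \frac{6092959}{2813} = \frac{40}{34657} - \frac{6092959}{2813} = - \frac{211163567543}{97490141}$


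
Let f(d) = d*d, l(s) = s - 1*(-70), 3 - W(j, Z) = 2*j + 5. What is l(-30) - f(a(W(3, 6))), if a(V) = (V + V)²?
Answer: -65496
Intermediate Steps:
W(j, Z) = -2 - 2*j (W(j, Z) = 3 - (2*j + 5) = 3 - (5 + 2*j) = 3 + (-5 - 2*j) = -2 - 2*j)
a(V) = 4*V² (a(V) = (2*V)² = 4*V²)
l(s) = 70 + s (l(s) = s + 70 = 70 + s)
f(d) = d²
l(-30) - f(a(W(3, 6))) = (70 - 30) - (4*(-2 - 2*3)²)² = 40 - (4*(-2 - 6)²)² = 40 - (4*(-8)²)² = 40 - (4*64)² = 40 - 1*256² = 40 - 1*65536 = 40 - 65536 = -65496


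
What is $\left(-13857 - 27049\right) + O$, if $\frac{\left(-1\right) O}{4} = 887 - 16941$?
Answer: $23310$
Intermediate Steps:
$O = 64216$ ($O = - 4 \left(887 - 16941\right) = \left(-4\right) \left(-16054\right) = 64216$)
$\left(-13857 - 27049\right) + O = \left(-13857 - 27049\right) + 64216 = -40906 + 64216 = 23310$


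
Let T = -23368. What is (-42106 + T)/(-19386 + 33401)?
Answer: -65474/14015 ≈ -4.6717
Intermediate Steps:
(-42106 + T)/(-19386 + 33401) = (-42106 - 23368)/(-19386 + 33401) = -65474/14015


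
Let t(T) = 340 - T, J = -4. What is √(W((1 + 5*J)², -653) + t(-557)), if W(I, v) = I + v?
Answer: 11*√5 ≈ 24.597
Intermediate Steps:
√(W((1 + 5*J)², -653) + t(-557)) = √(((1 + 5*(-4))² - 653) + (340 - 1*(-557))) = √(((1 - 20)² - 653) + (340 + 557)) = √(((-19)² - 653) + 897) = √((361 - 653) + 897) = √(-292 + 897) = √605 = 11*√5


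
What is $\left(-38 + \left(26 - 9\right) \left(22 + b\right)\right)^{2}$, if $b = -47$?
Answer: $214369$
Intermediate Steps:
$\left(-38 + \left(26 - 9\right) \left(22 + b\right)\right)^{2} = \left(-38 + \left(26 - 9\right) \left(22 - 47\right)\right)^{2} = \left(-38 + 17 \left(-25\right)\right)^{2} = \left(-38 - 425\right)^{2} = \left(-463\right)^{2} = 214369$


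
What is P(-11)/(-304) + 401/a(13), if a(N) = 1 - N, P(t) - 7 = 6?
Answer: -30515/912 ≈ -33.459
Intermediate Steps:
P(t) = 13 (P(t) = 7 + 6 = 13)
P(-11)/(-304) + 401/a(13) = 13/(-304) + 401/(1 - 1*13) = 13*(-1/304) + 401/(1 - 13) = -13/304 + 401/(-12) = -13/304 + 401*(-1/12) = -13/304 - 401/12 = -30515/912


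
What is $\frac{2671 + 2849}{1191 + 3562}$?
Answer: $\frac{5520}{4753} \approx 1.1614$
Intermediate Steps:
$\frac{2671 + 2849}{1191 + 3562} = \frac{5520}{4753}$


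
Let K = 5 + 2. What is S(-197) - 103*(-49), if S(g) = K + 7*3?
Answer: 5075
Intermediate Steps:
K = 7
S(g) = 28 (S(g) = 7 + 7*3 = 7 + 21 = 28)
S(-197) - 103*(-49) = 28 - 103*(-49) = 28 + 5047 = 5075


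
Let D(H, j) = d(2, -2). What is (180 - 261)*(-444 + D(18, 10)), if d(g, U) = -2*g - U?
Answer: 36126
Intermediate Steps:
d(g, U) = -U - 2*g
D(H, j) = -2 (D(H, j) = -1*(-2) - 2*2 = 2 - 4 = -2)
(180 - 261)*(-444 + D(18, 10)) = (180 - 261)*(-444 - 2) = -81*(-446) = 36126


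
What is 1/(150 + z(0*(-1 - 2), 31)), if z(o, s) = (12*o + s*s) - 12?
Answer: 1/1099 ≈ 0.00090992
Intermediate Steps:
z(o, s) = -12 + s² + 12*o (z(o, s) = (12*o + s²) - 12 = (s² + 12*o) - 12 = -12 + s² + 12*o)
1/(150 + z(0*(-1 - 2), 31)) = 1/(150 + (-12 + 31² + 12*(0*(-1 - 2)))) = 1/(150 + (-12 + 961 + 12*(0*(-3)))) = 1/(150 + (-12 + 961 + 12*0)) = 1/(150 + (-12 + 961 + 0)) = 1/(150 + 949) = 1/1099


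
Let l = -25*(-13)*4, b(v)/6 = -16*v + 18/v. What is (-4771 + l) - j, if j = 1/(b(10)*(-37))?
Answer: -609514547/175602 ≈ -3471.0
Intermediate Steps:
b(v) = -96*v + 108/v (b(v) = 6*(-16*v + 18/v) = -96*v + 108/v)
l = 1300 (l = 325*4 = 1300)
j = 5/175602 (j = 1/((-96*10 + 108/10)*(-37)) = 1/((-960 + 108*(⅒))*(-37)) = 1/((-960 + 54/5)*(-37)) = 1/(-4746/5*(-37)) = 1/(175602/5) = 5/175602 ≈ 2.8473e-5)
(-4771 + l) - j = (-4771 + 1300) - 1*5/175602 = -3471 - 5/175602 = -609514547/175602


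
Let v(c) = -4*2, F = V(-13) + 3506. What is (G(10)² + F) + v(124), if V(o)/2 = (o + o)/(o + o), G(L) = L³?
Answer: 1003500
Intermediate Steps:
V(o) = 2 (V(o) = 2*((o + o)/(o + o)) = 2*((2*o)/((2*o))) = 2*((2*o)*(1/(2*o))) = 2*1 = 2)
F = 3508 (F = 2 + 3506 = 3508)
v(c) = -8
(G(10)² + F) + v(124) = ((10³)² + 3508) - 8 = (1000² + 3508) - 8 = (1000000 + 3508) - 8 = 1003508 - 8 = 1003500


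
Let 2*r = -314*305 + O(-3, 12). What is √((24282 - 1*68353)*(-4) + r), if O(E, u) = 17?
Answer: 3*√57070/2 ≈ 358.34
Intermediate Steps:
r = -95753/2 (r = (-314*305 + 17)/2 = (-95770 + 17)/2 = (½)*(-95753) = -95753/2 ≈ -47877.)
√((24282 - 1*68353)*(-4) + r) = √((24282 - 1*68353)*(-4) - 95753/2) = √((24282 - 68353)*(-4) - 95753/2) = √(-44071*(-4) - 95753/2) = √(176284 - 95753/2) = √(256815/2) = 3*√57070/2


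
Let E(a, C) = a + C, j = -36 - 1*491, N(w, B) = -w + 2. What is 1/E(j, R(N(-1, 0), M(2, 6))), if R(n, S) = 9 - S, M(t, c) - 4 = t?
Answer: -1/524 ≈ -0.0019084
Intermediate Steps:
N(w, B) = 2 - w
M(t, c) = 4 + t
j = -527 (j = -36 - 491 = -527)
E(a, C) = C + a
1/E(j, R(N(-1, 0), M(2, 6))) = 1/((9 - (4 + 2)) - 527) = 1/((9 - 1*6) - 527) = 1/((9 - 6) - 527) = 1/(3 - 527) = 1/(-524) = -1/524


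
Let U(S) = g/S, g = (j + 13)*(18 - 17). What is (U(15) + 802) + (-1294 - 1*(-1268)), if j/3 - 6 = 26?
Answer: 11749/15 ≈ 783.27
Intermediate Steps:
j = 96 (j = 18 + 3*26 = 18 + 78 = 96)
g = 109 (g = (96 + 13)*(18 - 17) = 109*1 = 109)
U(S) = 109/S
(U(15) + 802) + (-1294 - 1*(-1268)) = (109/15 + 802) + (-1294 - 1*(-1268)) = (109*(1/15) + 802) + (-1294 + 1268) = (109/15 + 802) - 26 = 12139/15 - 26 = 11749/15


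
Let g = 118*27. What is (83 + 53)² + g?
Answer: 21682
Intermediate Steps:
g = 3186
(83 + 53)² + g = (83 + 53)² + 3186 = 136² + 3186 = 18496 + 3186 = 21682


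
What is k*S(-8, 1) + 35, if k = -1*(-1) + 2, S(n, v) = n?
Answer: 11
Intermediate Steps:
k = 3 (k = 1 + 2 = 3)
k*S(-8, 1) + 35 = 3*(-8) + 35 = -24 + 35 = 11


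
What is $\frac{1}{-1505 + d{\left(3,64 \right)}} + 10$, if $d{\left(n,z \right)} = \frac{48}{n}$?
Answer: $\frac{14889}{1489} \approx 9.9993$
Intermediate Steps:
$\frac{1}{-1505 + d{\left(3,64 \right)}} + 10 = \frac{1}{-1505 + \frac{48}{3}} + 10 = \frac{1}{-1505 + 48 \cdot \frac{1}{3}} + 10 = \frac{1}{-1505 + 16} + 10 = \frac{1}{-1489} + 10 = - \frac{1}{1489} + 10 = \frac{14889}{1489}$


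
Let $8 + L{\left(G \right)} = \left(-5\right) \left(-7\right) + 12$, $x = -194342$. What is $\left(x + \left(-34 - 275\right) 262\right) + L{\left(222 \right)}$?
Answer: $-275261$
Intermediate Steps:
$L{\left(G \right)} = 39$ ($L{\left(G \right)} = -8 + \left(\left(-5\right) \left(-7\right) + 12\right) = -8 + \left(35 + 12\right) = -8 + 47 = 39$)
$\left(x + \left(-34 - 275\right) 262\right) + L{\left(222 \right)} = \left(-194342 + \left(-34 - 275\right) 262\right) + 39 = \left(-194342 - 80958\right) + 39 = -275300 + 39 = -275261$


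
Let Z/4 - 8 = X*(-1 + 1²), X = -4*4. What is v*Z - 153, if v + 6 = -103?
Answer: -3641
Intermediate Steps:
X = -16
v = -109 (v = -6 - 103 = -109)
Z = 32 (Z = 32 + 4*(-16*(-1 + 1²)) = 32 + 4*(-16*(-1 + 1)) = 32 + 4*(-16*0) = 32 + 4*0 = 32 + 0 = 32)
v*Z - 153 = -109*32 - 153 = -3488 - 153 = -3641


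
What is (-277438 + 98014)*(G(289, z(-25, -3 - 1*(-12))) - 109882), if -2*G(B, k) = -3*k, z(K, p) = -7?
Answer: 19717351920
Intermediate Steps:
G(B, k) = 3*k/2 (G(B, k) = -(-3)*k/2 = 3*k/2)
(-277438 + 98014)*(G(289, z(-25, -3 - 1*(-12))) - 109882) = (-277438 + 98014)*((3/2)*(-7) - 109882) = -179424*(-21/2 - 109882) = -179424*(-219785/2) = 19717351920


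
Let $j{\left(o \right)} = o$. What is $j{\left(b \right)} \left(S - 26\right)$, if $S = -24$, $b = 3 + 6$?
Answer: $-450$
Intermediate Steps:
$b = 9$
$j{\left(b \right)} \left(S - 26\right) = 9 \left(-24 - 26\right) = 9 \left(-50\right) = -450$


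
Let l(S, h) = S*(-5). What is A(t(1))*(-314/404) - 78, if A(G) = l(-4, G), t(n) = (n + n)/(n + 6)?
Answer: -9448/101 ≈ -93.545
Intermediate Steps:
l(S, h) = -5*S
t(n) = 2*n/(6 + n) (t(n) = (2*n)/(6 + n) = 2*n/(6 + n))
A(G) = 20 (A(G) = -5*(-4) = 20)
A(t(1))*(-314/404) - 78 = 20*(-314/404) - 78 = 20*(-314*1/404) - 78 = 20*(-157/202) - 78 = -1570/101 - 78 = -9448/101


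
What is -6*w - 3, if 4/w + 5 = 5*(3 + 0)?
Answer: -27/5 ≈ -5.4000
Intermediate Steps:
w = 2/5 (w = 4/(-5 + 5*(3 + 0)) = 4/(-5 + 5*3) = 4/(-5 + 15) = 4/10 = 4*(1/10) = 2/5 ≈ 0.40000)
-6*w - 3 = -6*2/5 - 3 = -12/5 - 3 = -27/5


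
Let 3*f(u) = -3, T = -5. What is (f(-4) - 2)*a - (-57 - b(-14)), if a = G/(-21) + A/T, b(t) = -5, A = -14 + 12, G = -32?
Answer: 1618/35 ≈ 46.229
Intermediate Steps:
f(u) = -1 (f(u) = (⅓)*(-3) = -1)
A = -2
a = 202/105 (a = -32/(-21) - 2/(-5) = -32*(-1/21) - 2*(-⅕) = 32/21 + ⅖ = 202/105 ≈ 1.9238)
(f(-4) - 2)*a - (-57 - b(-14)) = (-1 - 2)*(202/105) - (-57 - 1*(-5)) = -3*202/105 - (-57 + 5) = -202/35 - 1*(-52) = -202/35 + 52 = 1618/35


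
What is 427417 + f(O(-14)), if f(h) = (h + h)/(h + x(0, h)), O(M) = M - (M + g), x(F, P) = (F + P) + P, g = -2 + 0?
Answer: 1282253/3 ≈ 4.2742e+5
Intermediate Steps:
g = -2
x(F, P) = F + 2*P
O(M) = 2 (O(M) = M - (M - 2) = M - (-2 + M) = M + (2 - M) = 2)
f(h) = ⅔ (f(h) = (h + h)/(h + (0 + 2*h)) = (2*h)/(h + 2*h) = (2*h)/((3*h)) = (2*h)*(1/(3*h)) = ⅔)
427417 + f(O(-14)) = 427417 + ⅔ = 1282253/3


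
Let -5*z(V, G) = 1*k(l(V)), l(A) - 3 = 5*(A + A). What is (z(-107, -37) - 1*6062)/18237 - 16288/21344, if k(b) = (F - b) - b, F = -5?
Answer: -22683326/20273465 ≈ -1.1189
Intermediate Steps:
l(A) = 3 + 10*A (l(A) = 3 + 5*(A + A) = 3 + 5*(2*A) = 3 + 10*A)
k(b) = -5 - 2*b (k(b) = (-5 - b) - b = -5 - 2*b)
z(V, G) = 11/5 + 4*V (z(V, G) = -(-5 - 2*(3 + 10*V))/5 = -(-5 + (-6 - 20*V))/5 = -(-11 - 20*V)/5 = 11/5 + 4*V)
(z(-107, -37) - 1*6062)/18237 - 16288/21344 = ((11/5 + 4*(-107)) - 1*6062)/18237 - 16288/21344 = ((11/5 - 428) - 6062)*(1/18237) - 16288*1/21344 = (-2129/5 - 6062)*(1/18237) - 509/667 = -32439/5*1/18237 - 509/667 = -10813/30395 - 509/667 = -22683326/20273465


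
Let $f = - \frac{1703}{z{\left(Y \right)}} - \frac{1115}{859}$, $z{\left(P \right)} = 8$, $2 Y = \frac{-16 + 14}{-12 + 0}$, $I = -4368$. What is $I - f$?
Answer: $- \frac{28545099}{6872} \approx -4153.8$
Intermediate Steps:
$Y = \frac{1}{12}$ ($Y = \frac{\left(-16 + 14\right) \frac{1}{-12 + 0}}{2} = \frac{\left(-2\right) \frac{1}{-12}}{2} = \frac{\left(-2\right) \left(- \frac{1}{12}\right)}{2} = \frac{1}{2} \cdot \frac{1}{6} = \frac{1}{12} \approx 0.083333$)
$f = - \frac{1471797}{6872}$ ($f = - \frac{1703}{8} - \frac{1115}{859} = - \frac{1471797}{6872} \approx -214.17$)
$I - f = -4368 - - \frac{1471797}{6872} = -4368 + \frac{1471797}{6872} = - \frac{28545099}{6872}$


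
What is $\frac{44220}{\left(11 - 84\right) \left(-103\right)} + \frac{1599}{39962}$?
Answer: $\frac{136857117}{23113406} \approx 5.9211$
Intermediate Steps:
$\frac{44220}{\left(11 - 84\right) \left(-103\right)} + \frac{1599}{39962} = \frac{44220}{\left(-73\right) \left(-103\right)} + 1599 \cdot \frac{1}{39962} = \frac{44220}{7519} + \frac{123}{3074} = \frac{136857117}{23113406}$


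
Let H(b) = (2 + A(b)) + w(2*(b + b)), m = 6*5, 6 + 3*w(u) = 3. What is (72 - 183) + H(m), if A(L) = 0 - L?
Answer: -140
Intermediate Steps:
A(L) = -L
w(u) = -1 (w(u) = -2 + (⅓)*3 = -2 + 1 = -1)
m = 30
H(b) = 1 - b (H(b) = (2 - b) - 1 = 1 - b)
(72 - 183) + H(m) = (72 - 183) + (1 - 1*30) = -111 + (1 - 30) = -111 - 29 = -140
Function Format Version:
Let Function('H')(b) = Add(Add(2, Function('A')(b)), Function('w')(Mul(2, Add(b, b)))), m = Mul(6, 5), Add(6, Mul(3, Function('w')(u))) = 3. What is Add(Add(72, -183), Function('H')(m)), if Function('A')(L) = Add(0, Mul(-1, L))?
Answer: -140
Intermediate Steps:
Function('A')(L) = Mul(-1, L)
Function('w')(u) = -1 (Function('w')(u) = Add(-2, Mul(Rational(1, 3), 3)) = Add(-2, 1) = -1)
m = 30
Function('H')(b) = Add(1, Mul(-1, b)) (Function('H')(b) = Add(Add(2, Mul(-1, b)), -1) = Add(1, Mul(-1, b)))
Add(Add(72, -183), Function('H')(m)) = Add(Add(72, -183), Add(1, Mul(-1, 30))) = Add(-111, Add(1, -30)) = Add(-111, -29) = -140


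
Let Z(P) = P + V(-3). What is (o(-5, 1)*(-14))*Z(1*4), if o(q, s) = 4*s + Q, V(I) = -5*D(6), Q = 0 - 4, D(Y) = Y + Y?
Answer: 0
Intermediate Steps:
D(Y) = 2*Y
Q = -4
V(I) = -60 (V(I) = -10*6 = -5*12 = -60)
o(q, s) = -4 + 4*s (o(q, s) = 4*s - 4 = -4 + 4*s)
Z(P) = -60 + P (Z(P) = P - 60 = -60 + P)
(o(-5, 1)*(-14))*Z(1*4) = ((-4 + 4*1)*(-14))*(-60 + 1*4) = ((-4 + 4)*(-14))*(-60 + 4) = (0*(-14))*(-56) = 0*(-56) = 0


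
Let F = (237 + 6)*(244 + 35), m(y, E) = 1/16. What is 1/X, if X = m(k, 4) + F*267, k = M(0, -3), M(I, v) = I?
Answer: 16/289628785 ≈ 5.5243e-8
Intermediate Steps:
k = 0
m(y, E) = 1/16
F = 67797 (F = 243*279 = 67797)
X = 289628785/16 (X = 1/16 + 67797*267 = 1/16 + 18101799 = 289628785/16 ≈ 1.8102e+7)
1/X = 1/(289628785/16) = 16/289628785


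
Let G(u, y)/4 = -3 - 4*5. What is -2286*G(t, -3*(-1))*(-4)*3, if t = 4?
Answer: -2523744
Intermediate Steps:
G(u, y) = -92 (G(u, y) = 4*(-3 - 4*5) = 4*(-3 - 20) = 4*(-23) = -92)
-2286*G(t, -3*(-1))*(-4)*3 = -2286*(-92*(-4))*3 = -841248*3 = -2286*1104 = -2523744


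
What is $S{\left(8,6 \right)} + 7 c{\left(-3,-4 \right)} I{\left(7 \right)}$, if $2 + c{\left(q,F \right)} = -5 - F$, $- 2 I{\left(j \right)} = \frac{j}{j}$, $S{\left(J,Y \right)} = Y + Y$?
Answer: $\frac{45}{2} \approx 22.5$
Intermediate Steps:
$S{\left(J,Y \right)} = 2 Y$
$I{\left(j \right)} = - \frac{1}{2}$ ($I{\left(j \right)} = - \frac{j \frac{1}{j}}{2} = \left(- \frac{1}{2}\right) 1 = - \frac{1}{2}$)
$c{\left(q,F \right)} = -7 - F$ ($c{\left(q,F \right)} = -2 - \left(5 + F\right) = -7 - F$)
$S{\left(8,6 \right)} + 7 c{\left(-3,-4 \right)} I{\left(7 \right)} = 2 \cdot 6 + 7 \left(-7 - -4\right) \left(- \frac{1}{2}\right) = 12 + 7 \left(-7 + 4\right) \left(- \frac{1}{2}\right) = 12 + 7 \left(-3\right) \left(- \frac{1}{2}\right) = 12 - - \frac{21}{2} = 12 + \frac{21}{2} = \frac{45}{2}$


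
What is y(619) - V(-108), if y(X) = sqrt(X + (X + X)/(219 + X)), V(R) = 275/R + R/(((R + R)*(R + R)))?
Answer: 367/144 + 2*sqrt(27232905)/419 ≈ 27.458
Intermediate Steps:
V(R) = 1101/(4*R) (V(R) = 275/R + R/(((2*R)*(2*R))) = 275/R + R/((4*R**2)) = 275/R + R*(1/(4*R**2)) = 275/R + 1/(4*R) = 1101/(4*R))
y(X) = sqrt(X + 2*X/(219 + X)) (y(X) = sqrt(X + (2*X)/(219 + X)) = sqrt(X + 2*X/(219 + X)))
y(619) - V(-108) = sqrt(619*(221 + 619)/(219 + 619)) - 1101/(4*(-108)) = sqrt(619*840/838) - 1101*(-1)/(4*108) = sqrt(619*(1/838)*840) - 1*(-367/144) = sqrt(259980/419) + 367/144 = 2*sqrt(27232905)/419 + 367/144 = 367/144 + 2*sqrt(27232905)/419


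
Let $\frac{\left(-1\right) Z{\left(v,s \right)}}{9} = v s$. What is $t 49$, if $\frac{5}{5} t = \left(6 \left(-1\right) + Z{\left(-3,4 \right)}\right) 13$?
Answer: $64974$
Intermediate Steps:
$Z{\left(v,s \right)} = - 9 s v$ ($Z{\left(v,s \right)} = - 9 v s = - 9 s v$)
$t = 1326$ ($t = \left(6 \left(-1\right) - 36 \left(-3\right)\right) 13 = \left(-6 + 108\right) 13 = 102 \cdot 13 = 1326$)
$t 49 = 1326 \cdot 49 = 64974$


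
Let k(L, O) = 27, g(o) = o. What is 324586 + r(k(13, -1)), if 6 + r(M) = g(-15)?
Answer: 324565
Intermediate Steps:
r(M) = -21 (r(M) = -6 - 15 = -21)
324586 + r(k(13, -1)) = 324586 - 21 = 324565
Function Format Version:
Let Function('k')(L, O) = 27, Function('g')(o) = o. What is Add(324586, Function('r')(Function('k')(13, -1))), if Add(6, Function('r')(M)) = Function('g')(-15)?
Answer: 324565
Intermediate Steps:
Function('r')(M) = -21 (Function('r')(M) = Add(-6, -15) = -21)
Add(324586, Function('r')(Function('k')(13, -1))) = Add(324586, -21) = 324565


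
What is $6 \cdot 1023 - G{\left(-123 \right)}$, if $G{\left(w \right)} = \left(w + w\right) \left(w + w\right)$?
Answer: $-54378$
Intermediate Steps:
$G{\left(w \right)} = 4 w^{2}$ ($G{\left(w \right)} = 2 w 2 w = 4 w^{2}$)
$6 \cdot 1023 - G{\left(-123 \right)} = 6 \cdot 1023 - 4 \left(-123\right)^{2} = 6138 - 4 \cdot 15129 = 6138 - 60516 = -54378$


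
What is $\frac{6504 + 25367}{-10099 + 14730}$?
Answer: $\frac{31871}{4631} \approx 6.8821$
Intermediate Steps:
$\frac{6504 + 25367}{-10099 + 14730} = \frac{31871}{4631}$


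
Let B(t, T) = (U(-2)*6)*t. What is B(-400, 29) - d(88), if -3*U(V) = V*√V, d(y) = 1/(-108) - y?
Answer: 9505/108 - 1600*I*√2 ≈ 88.009 - 2262.7*I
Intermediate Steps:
d(y) = -1/108 - y
U(V) = -V^(3/2)/3 (U(V) = -V*√V/3 = -V^(3/2)/3)
B(t, T) = 4*I*t*√2 (B(t, T) = (-(-2)*I*√2/3*6)*t = ((2*I*√2/3)*6)*t = (4*I*√2)*t = 4*I*t*√2)
B(-400, 29) - d(88) = 4*I*(-400)*√2 - (-1/108 - 1*88) = -1600*I*√2 - (-1/108 - 88) = -1600*I*√2 - 1*(-9505/108) = -1600*I*√2 + 9505/108 = 9505/108 - 1600*I*√2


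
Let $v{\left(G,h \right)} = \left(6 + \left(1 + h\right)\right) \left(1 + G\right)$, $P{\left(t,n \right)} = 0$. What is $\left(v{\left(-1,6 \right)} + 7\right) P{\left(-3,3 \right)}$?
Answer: $0$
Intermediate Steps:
$v{\left(G,h \right)} = \left(1 + G\right) \left(7 + h\right)$ ($v{\left(G,h \right)} = \left(7 + h\right) \left(1 + G\right) = \left(1 + G\right) \left(7 + h\right)$)
$\left(v{\left(-1,6 \right)} + 7\right) P{\left(-3,3 \right)} = \left(\left(7 + 6 + 7 \left(-1\right) - 6\right) + 7\right) 0 = \left(\left(7 + 6 - 7 - 6\right) + 7\right) 0 = \left(0 + 7\right) 0 = 7 \cdot 0 = 0$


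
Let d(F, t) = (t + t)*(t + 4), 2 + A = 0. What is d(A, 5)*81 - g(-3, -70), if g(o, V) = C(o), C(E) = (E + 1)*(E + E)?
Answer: 7278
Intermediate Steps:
C(E) = 2*E*(1 + E) (C(E) = (1 + E)*(2*E) = 2*E*(1 + E))
g(o, V) = 2*o*(1 + o)
A = -2 (A = -2 + 0 = -2)
d(F, t) = 2*t*(4 + t) (d(F, t) = (2*t)*(4 + t) = 2*t*(4 + t))
d(A, 5)*81 - g(-3, -70) = (2*5*(4 + 5))*81 - 2*(-3)*(1 - 3) = (2*5*9)*81 - 2*(-3)*(-2) = 90*81 - 1*12 = 7290 - 12 = 7278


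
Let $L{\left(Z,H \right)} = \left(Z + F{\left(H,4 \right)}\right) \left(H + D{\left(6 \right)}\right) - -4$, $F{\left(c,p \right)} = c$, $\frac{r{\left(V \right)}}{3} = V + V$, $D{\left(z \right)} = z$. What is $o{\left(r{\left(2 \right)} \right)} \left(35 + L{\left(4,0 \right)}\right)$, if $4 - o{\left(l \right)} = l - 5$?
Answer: $-189$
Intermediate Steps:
$r{\left(V \right)} = 6 V$ ($r{\left(V \right)} = 3 \left(V + V\right) = 3 \cdot 2 V = 6 V$)
$o{\left(l \right)} = 9 - l$ ($o{\left(l \right)} = 4 - \left(l - 5\right) = 4 - \left(-5 + l\right) = 9 - l$)
$L{\left(Z,H \right)} = 4 + \left(6 + H\right) \left(H + Z\right)$ ($L{\left(Z,H \right)} = \left(Z + H\right) \left(H + 6\right) - -4 = \left(H + Z\right) \left(6 + H\right) + 4 = \left(6 + H\right) \left(H + Z\right) + 4 = 4 + \left(6 + H\right) \left(H + Z\right)$)
$o{\left(r{\left(2 \right)} \right)} \left(35 + L{\left(4,0 \right)}\right) = \left(9 - 6 \cdot 2\right) \left(35 + \left(4 + 0^{2} + 6 \cdot 0 + 6 \cdot 4 + 0 \cdot 4\right)\right) = \left(9 - 12\right) \left(35 + \left(4 + 0 + 0 + 24 + 0\right)\right) = \left(9 - 12\right) \left(35 + 28\right) = \left(-3\right) 63 = -189$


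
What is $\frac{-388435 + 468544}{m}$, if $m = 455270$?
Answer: $\frac{80109}{455270} \approx 0.17596$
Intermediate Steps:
$\frac{-388435 + 468544}{m} = \frac{-388435 + 468544}{455270} = 80109 \cdot \frac{1}{455270} = \frac{80109}{455270}$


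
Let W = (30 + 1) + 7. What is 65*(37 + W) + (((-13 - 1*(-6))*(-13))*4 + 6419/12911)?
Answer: 67647148/12911 ≈ 5239.5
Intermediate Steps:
W = 38 (W = 31 + 7 = 38)
65*(37 + W) + (((-13 - 1*(-6))*(-13))*4 + 6419/12911) = 65*(37 + 38) + (((-13 - 1*(-6))*(-13))*4 + 6419/12911) = 65*75 + (((-13 + 6)*(-13))*4 + 6419*(1/12911)) = 4875 + (-7*(-13)*4 + 6419/12911) = 4875 + (91*4 + 6419/12911) = 4875 + (364 + 6419/12911) = 4875 + 4706023/12911 = 67647148/12911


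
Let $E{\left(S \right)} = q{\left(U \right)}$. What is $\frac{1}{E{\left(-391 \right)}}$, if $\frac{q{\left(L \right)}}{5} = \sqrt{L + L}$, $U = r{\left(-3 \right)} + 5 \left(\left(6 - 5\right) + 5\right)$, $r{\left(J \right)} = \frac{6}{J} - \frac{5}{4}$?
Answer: $\frac{\sqrt{214}}{535} \approx 0.027343$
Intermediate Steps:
$r{\left(J \right)} = - \frac{5}{4} + \frac{6}{J}$ ($r{\left(J \right)} = \frac{6}{J} - \frac{5}{4} = - \frac{5}{4} + \frac{6}{J}$)
$U = \frac{107}{4}$ ($U = \left(- \frac{5}{4} + \frac{6}{-3}\right) + 5 \left(\left(6 - 5\right) + 5\right) = \left(- \frac{5}{4} + 6 \left(- \frac{1}{3}\right)\right) + 5 \left(1 + 5\right) = \left(- \frac{5}{4} - 2\right) + 5 \cdot 6 = - \frac{13}{4} + 30 = \frac{107}{4} \approx 26.75$)
$q{\left(L \right)} = 5 \sqrt{2} \sqrt{L}$ ($q{\left(L \right)} = 5 \sqrt{L + L} = 5 \sqrt{2 L} = 5 \sqrt{2} \sqrt{L}$)
$E{\left(S \right)} = \frac{5 \sqrt{214}}{2}$ ($E{\left(S \right)} = 5 \sqrt{2} \sqrt{\frac{107}{4}} = 5 \sqrt{2} \frac{\sqrt{107}}{2} = \frac{5 \sqrt{214}}{2}$)
$\frac{1}{E{\left(-391 \right)}} = \frac{1}{\frac{5}{2} \sqrt{214}} = \frac{\sqrt{214}}{535}$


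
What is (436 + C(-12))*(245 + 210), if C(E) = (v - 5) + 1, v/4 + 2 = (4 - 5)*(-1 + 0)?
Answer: 194740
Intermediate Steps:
v = -4 (v = -8 + 4*((4 - 5)*(-1 + 0)) = -8 + 4*(-1*(-1)) = -8 + 4*1 = -8 + 4 = -4)
C(E) = -8 (C(E) = (-4 - 5) + 1 = -9 + 1 = -8)
(436 + C(-12))*(245 + 210) = (436 - 8)*(245 + 210) = 428*455 = 194740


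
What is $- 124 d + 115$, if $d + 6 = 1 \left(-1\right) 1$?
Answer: $983$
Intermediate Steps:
$d = -7$ ($d = -6 + 1 \left(-1\right) 1 = -6 - 1 = -7$)
$- 124 d + 115 = \left(-124\right) \left(-7\right) + 115 = 868 + 115 = 983$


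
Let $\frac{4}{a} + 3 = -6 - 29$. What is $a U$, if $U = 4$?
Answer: $- \frac{8}{19} \approx -0.42105$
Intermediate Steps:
$a = - \frac{2}{19}$ ($a = \frac{4}{-3 - 35} = \frac{4}{-38} = 4 \left(- \frac{1}{38}\right) = - \frac{2}{19} \approx -0.10526$)
$a U = \left(- \frac{2}{19}\right) 4 = - \frac{8}{19}$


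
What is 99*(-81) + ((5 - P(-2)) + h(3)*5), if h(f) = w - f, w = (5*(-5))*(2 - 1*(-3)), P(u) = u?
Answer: -8652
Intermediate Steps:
w = -125 (w = -25*(2 + 3) = -25*5 = -125)
h(f) = -125 - f
99*(-81) + ((5 - P(-2)) + h(3)*5) = 99*(-81) + ((5 - 1*(-2)) + (-125 - 1*3)*5) = -8019 + ((5 + 2) + (-125 - 3)*5) = -8019 + (7 - 128*5) = -8019 + (7 - 640) = -8019 - 633 = -8652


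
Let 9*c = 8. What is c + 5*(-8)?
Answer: -352/9 ≈ -39.111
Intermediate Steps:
c = 8/9 (c = (⅑)*8 = 8/9 ≈ 0.88889)
c + 5*(-8) = 8/9 + 5*(-8) = 8/9 - 40 = -352/9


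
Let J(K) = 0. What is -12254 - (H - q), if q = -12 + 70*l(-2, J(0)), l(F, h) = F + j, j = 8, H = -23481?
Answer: 11635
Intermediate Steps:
l(F, h) = 8 + F (l(F, h) = F + 8 = 8 + F)
q = 408 (q = -12 + 70*(8 - 2) = -12 + 70*6 = -12 + 420 = 408)
-12254 - (H - q) = -12254 - (-23481 - 1*408) = -12254 - (-23481 - 408) = -12254 - 1*(-23889) = -12254 + 23889 = 11635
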